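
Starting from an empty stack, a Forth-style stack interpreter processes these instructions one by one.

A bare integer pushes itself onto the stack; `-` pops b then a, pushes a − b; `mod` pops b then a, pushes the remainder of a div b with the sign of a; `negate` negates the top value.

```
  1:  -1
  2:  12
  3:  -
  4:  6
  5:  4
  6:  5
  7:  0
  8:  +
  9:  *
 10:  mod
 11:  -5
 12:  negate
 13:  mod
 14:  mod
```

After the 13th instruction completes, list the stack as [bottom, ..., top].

[-13, 1]

-1      -1
12      -1 12
-       -13
6       -13 6
4       -13 6 4
5       -13 6 4 5
0       -13 6 4 5 0
+       -13 6 4 5
*       -13 6 20
mod     -13 6
-5      -13 6 -5
negate  -13 6 5
mod     -13 1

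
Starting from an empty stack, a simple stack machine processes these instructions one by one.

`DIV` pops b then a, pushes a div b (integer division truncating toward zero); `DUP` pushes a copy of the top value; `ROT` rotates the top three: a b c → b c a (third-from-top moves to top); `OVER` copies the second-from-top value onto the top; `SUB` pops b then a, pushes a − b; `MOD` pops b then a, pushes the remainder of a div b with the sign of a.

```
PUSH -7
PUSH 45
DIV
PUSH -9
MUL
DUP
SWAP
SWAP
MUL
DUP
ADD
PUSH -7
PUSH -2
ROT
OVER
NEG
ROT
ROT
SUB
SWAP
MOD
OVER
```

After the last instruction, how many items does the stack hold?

3

PUSH -7 : [-7]
PUSH 45 : [-7, 45]
DIV     : [0]
PUSH -9 : [0, -9]
MUL     : [0]
DUP     : [0, 0]
SWAP    : [0, 0]
SWAP    : [0, 0]
MUL     : [0]
DUP     : [0, 0]
ADD     : [0]
PUSH -7 : [0, -7]
PUSH -2 : [0, -7, -2]
ROT     : [-7, -2, 0]
OVER    : [-7, -2, 0, -2]
NEG     : [-7, -2, 0, 2]
ROT     : [-7, 0, 2, -2]
ROT     : [-7, 2, -2, 0]
SUB     : [-7, 2, -2]
SWAP    : [-7, -2, 2]
MOD     : [-7, 0]
OVER    : [-7, 0, -7]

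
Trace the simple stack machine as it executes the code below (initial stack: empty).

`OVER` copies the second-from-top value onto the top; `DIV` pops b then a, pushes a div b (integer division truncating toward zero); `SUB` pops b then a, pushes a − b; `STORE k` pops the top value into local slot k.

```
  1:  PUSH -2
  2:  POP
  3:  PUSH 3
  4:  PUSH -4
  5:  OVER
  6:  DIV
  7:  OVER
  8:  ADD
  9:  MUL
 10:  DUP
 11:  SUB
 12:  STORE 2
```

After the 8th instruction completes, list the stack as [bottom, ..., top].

PUSH -2 -> [-2]
POP     -> []
PUSH 3  -> [3]
PUSH -4 -> [3, -4]
OVER    -> [3, -4, 3]
DIV     -> [3, -1]
OVER    -> [3, -1, 3]
ADD     -> [3, 2]

[3, 2]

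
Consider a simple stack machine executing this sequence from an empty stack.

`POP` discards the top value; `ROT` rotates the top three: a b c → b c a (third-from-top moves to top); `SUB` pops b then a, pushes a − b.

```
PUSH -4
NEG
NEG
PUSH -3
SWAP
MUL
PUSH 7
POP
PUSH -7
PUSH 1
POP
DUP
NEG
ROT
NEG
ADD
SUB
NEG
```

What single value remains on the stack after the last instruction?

PUSH -4 : -4
NEG     : 4
NEG     : -4
PUSH -3 : -4 -3
SWAP    : -3 -4
MUL     : 12
PUSH 7  : 12 7
POP     : 12
PUSH -7 : 12 -7
PUSH 1  : 12 -7 1
POP     : 12 -7
DUP     : 12 -7 -7
NEG     : 12 -7 7
ROT     : -7 7 12
NEG     : -7 7 -12
ADD     : -7 -5
SUB     : -2
NEG     : 2

2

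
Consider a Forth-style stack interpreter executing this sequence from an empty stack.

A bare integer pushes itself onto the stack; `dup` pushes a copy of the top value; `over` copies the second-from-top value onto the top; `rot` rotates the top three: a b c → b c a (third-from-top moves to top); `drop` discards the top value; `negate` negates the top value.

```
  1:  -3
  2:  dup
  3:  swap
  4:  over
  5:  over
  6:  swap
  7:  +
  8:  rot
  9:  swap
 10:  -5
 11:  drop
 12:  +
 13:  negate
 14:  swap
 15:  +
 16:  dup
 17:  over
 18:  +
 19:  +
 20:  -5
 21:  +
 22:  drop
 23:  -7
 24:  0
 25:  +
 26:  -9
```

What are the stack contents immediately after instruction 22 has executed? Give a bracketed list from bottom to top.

-3     → [-3]
dup    → [-3, -3]
swap   → [-3, -3]
over   → [-3, -3, -3]
over   → [-3, -3, -3, -3]
swap   → [-3, -3, -3, -3]
+      → [-3, -3, -6]
rot    → [-3, -6, -3]
swap   → [-3, -3, -6]
-5     → [-3, -3, -6, -5]
drop   → [-3, -3, -6]
+      → [-3, -9]
negate → [-3, 9]
swap   → [9, -3]
+      → [6]
dup    → [6, 6]
over   → [6, 6, 6]
+      → [6, 12]
+      → [18]
-5     → [18, -5]
+      → [13]
drop   → []

[]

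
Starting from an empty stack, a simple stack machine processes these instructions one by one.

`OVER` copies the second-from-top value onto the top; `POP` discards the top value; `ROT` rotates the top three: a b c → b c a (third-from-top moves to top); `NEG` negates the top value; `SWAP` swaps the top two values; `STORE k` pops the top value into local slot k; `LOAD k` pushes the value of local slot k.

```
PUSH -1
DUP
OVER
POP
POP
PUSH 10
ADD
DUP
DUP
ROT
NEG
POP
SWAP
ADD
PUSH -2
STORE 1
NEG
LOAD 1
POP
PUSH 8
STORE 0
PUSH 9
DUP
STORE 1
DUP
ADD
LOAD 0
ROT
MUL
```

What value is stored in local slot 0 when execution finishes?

8

PUSH -1 -> -1
DUP     -> -1 -1
OVER    -> -1 -1 -1
POP     -> -1 -1
POP     -> -1
PUSH 10 -> -1 10
ADD     -> 9
DUP     -> 9 9
DUP     -> 9 9 9
ROT     -> 9 9 9
NEG     -> 9 9 -9
POP     -> 9 9
SWAP    -> 9 9
ADD     -> 18
PUSH -2 -> 18 -2
STORE 1 -> 18
NEG     -> -18
LOAD 1  -> -18 -2
POP     -> -18
PUSH 8  -> -18 8
STORE 0 -> -18
PUSH 9  -> -18 9
DUP     -> -18 9 9
STORE 1 -> -18 9
DUP     -> -18 9 9
ADD     -> -18 18
LOAD 0  -> -18 18 8
ROT     -> 18 8 -18
MUL     -> 18 -144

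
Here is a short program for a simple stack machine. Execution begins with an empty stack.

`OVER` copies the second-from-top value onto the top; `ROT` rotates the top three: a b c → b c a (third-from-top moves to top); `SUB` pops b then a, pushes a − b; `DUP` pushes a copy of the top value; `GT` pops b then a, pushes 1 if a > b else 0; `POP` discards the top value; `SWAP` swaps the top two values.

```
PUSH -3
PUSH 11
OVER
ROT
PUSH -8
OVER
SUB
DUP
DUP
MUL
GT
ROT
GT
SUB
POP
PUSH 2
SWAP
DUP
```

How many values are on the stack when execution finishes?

PUSH -3 -> [-3]
PUSH 11 -> [-3, 11]
OVER    -> [-3, 11, -3]
ROT     -> [11, -3, -3]
PUSH -8 -> [11, -3, -3, -8]
OVER    -> [11, -3, -3, -8, -3]
SUB     -> [11, -3, -3, -5]
DUP     -> [11, -3, -3, -5, -5]
DUP     -> [11, -3, -3, -5, -5, -5]
MUL     -> [11, -3, -3, -5, 25]
GT      -> [11, -3, -3, 0]
ROT     -> [11, -3, 0, -3]
GT      -> [11, -3, 1]
SUB     -> [11, -4]
POP     -> [11]
PUSH 2  -> [11, 2]
SWAP    -> [2, 11]
DUP     -> [2, 11, 11]

3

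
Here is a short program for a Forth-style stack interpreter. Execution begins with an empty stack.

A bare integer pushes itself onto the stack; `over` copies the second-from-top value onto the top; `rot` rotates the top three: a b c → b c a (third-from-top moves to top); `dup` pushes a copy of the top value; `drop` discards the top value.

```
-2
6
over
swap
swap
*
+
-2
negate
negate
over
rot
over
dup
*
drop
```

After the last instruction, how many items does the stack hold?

-2     -> -2
6      -> -2 6
over   -> -2 6 -2
swap   -> -2 -2 6
swap   -> -2 6 -2
*      -> -2 -12
+      -> -14
-2     -> -14 -2
negate -> -14 2
negate -> -14 -2
over   -> -14 -2 -14
rot    -> -2 -14 -14
over   -> -2 -14 -14 -14
dup    -> -2 -14 -14 -14 -14
*      -> -2 -14 -14 196
drop   -> -2 -14 -14

3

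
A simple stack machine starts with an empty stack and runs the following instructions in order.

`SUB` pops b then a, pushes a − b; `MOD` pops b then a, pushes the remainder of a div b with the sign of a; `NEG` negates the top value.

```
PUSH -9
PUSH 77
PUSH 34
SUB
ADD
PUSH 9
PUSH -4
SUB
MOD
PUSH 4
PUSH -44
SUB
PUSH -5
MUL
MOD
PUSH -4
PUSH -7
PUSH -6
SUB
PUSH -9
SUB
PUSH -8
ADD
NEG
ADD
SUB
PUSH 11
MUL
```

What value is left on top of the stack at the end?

PUSH -9  → -9
PUSH 77  → -9 77
PUSH 34  → -9 77 34
SUB      → -9 43
ADD      → 34
PUSH 9   → 34 9
PUSH -4  → 34 9 -4
SUB      → 34 13
MOD      → 8
PUSH 4   → 8 4
PUSH -44 → 8 4 -44
SUB      → 8 48
PUSH -5  → 8 48 -5
MUL      → 8 -240
MOD      → 8
PUSH -4  → 8 -4
PUSH -7  → 8 -4 -7
PUSH -6  → 8 -4 -7 -6
SUB      → 8 -4 -1
PUSH -9  → 8 -4 -1 -9
SUB      → 8 -4 8
PUSH -8  → 8 -4 8 -8
ADD      → 8 -4 0
NEG      → 8 -4 0
ADD      → 8 -4
SUB      → 12
PUSH 11  → 12 11
MUL      → 132

132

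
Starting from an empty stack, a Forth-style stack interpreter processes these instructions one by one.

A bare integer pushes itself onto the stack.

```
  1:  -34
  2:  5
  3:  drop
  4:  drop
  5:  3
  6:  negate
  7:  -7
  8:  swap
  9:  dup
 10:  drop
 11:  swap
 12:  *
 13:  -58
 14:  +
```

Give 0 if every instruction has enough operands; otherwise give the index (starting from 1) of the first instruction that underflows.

-34    → -34
5      → -34 5
drop   → -34
drop   → (empty)
3      → 3
negate → -3
-7     → -3 -7
swap   → -7 -3
dup    → -7 -3 -3
drop   → -7 -3
swap   → -3 -7
*      → 21
-58    → 21 -58
+      → -37

0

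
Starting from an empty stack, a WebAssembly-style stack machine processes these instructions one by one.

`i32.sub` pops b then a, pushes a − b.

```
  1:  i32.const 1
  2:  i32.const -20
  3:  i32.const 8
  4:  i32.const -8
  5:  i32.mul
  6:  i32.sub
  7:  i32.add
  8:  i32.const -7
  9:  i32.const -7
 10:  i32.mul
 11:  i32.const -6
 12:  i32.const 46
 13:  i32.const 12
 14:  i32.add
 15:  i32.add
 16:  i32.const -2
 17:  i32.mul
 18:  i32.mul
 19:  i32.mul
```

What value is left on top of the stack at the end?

i32.const 1    1
i32.const -20  1 -20
i32.const 8    1 -20 8
i32.const -8   1 -20 8 -8
i32.mul        1 -20 -64
i32.sub        1 44
i32.add        45
i32.const -7   45 -7
i32.const -7   45 -7 -7
i32.mul        45 49
i32.const -6   45 49 -6
i32.const 46   45 49 -6 46
i32.const 12   45 49 -6 46 12
i32.add        45 49 -6 58
i32.add        45 49 52
i32.const -2   45 49 52 -2
i32.mul        45 49 -104
i32.mul        45 -5096
i32.mul        -229320

-229320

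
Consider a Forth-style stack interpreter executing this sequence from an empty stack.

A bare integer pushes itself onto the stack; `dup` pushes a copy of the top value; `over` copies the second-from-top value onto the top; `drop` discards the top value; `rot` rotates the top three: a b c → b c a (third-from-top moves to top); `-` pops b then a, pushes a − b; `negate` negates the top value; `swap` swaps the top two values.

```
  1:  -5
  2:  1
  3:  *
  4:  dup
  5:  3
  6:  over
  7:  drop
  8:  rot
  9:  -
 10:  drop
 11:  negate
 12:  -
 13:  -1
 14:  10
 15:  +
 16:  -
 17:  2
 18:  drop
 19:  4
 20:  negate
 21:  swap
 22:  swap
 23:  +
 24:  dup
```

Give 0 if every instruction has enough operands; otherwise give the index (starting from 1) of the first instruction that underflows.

-5      -5
1       -5 1
*       -5
dup     -5 -5
3       -5 -5 3
over    -5 -5 3 -5
drop    -5 -5 3
rot     -5 3 -5
-       -5 8
drop    -5
negate  5
-  — needs 2 operands, stack has 1 → underflow

12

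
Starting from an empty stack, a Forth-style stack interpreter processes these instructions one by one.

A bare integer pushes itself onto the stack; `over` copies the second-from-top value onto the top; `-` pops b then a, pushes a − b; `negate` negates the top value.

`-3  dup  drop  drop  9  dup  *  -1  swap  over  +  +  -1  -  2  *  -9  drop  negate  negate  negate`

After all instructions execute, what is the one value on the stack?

-160

-3     : -3
dup    : -3 -3
drop   : -3
drop   : (empty)
9      : 9
dup    : 9 9
*      : 81
-1     : 81 -1
swap   : -1 81
over   : -1 81 -1
+      : -1 80
+      : 79
-1     : 79 -1
-      : 80
2      : 80 2
*      : 160
-9     : 160 -9
drop   : 160
negate : -160
negate : 160
negate : -160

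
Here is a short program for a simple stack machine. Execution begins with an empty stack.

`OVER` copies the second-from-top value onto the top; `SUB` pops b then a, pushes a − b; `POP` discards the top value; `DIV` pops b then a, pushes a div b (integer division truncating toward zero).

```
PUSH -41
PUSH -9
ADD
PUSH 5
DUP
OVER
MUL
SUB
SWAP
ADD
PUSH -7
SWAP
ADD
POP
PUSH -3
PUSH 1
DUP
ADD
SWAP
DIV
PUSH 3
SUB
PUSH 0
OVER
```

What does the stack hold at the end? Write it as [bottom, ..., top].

[-3, 0, -3]

PUSH -41 : [-41]
PUSH -9  : [-41, -9]
ADD      : [-50]
PUSH 5   : [-50, 5]
DUP      : [-50, 5, 5]
OVER     : [-50, 5, 5, 5]
MUL      : [-50, 5, 25]
SUB      : [-50, -20]
SWAP     : [-20, -50]
ADD      : [-70]
PUSH -7  : [-70, -7]
SWAP     : [-7, -70]
ADD      : [-77]
POP      : []
PUSH -3  : [-3]
PUSH 1   : [-3, 1]
DUP      : [-3, 1, 1]
ADD      : [-3, 2]
SWAP     : [2, -3]
DIV      : [0]
PUSH 3   : [0, 3]
SUB      : [-3]
PUSH 0   : [-3, 0]
OVER     : [-3, 0, -3]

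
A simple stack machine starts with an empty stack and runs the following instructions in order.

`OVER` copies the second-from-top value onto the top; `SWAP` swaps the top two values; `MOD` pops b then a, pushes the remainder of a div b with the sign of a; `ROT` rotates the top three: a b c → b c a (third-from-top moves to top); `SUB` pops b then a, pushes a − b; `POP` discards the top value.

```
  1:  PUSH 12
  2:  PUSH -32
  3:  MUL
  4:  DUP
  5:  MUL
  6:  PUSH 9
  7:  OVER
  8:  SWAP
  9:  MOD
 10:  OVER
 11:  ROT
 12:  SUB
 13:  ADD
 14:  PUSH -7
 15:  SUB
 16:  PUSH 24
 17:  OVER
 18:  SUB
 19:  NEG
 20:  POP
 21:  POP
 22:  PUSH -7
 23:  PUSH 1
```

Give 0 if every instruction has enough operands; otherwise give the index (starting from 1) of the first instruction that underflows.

0

PUSH 12  → [12]
PUSH -32 → [12, -32]
MUL      → [-384]
DUP      → [-384, -384]
MUL      → [147456]
PUSH 9   → [147456, 9]
OVER     → [147456, 9, 147456]
SWAP     → [147456, 147456, 9]
MOD      → [147456, 0]
OVER     → [147456, 0, 147456]
ROT      → [0, 147456, 147456]
SUB      → [0, 0]
ADD      → [0]
PUSH -7  → [0, -7]
SUB      → [7]
PUSH 24  → [7, 24]
OVER     → [7, 24, 7]
SUB      → [7, 17]
NEG      → [7, -17]
POP      → [7]
POP      → []
PUSH -7  → [-7]
PUSH 1   → [-7, 1]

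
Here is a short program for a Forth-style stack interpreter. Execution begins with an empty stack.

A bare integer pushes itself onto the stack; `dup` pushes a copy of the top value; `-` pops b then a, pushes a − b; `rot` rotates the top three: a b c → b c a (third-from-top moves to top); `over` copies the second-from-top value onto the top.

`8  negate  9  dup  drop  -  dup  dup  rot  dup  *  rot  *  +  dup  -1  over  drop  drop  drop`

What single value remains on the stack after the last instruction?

8      -> 8
negate -> -8
9      -> -8 9
dup    -> -8 9 9
drop   -> -8 9
-      -> -17
dup    -> -17 -17
dup    -> -17 -17 -17
rot    -> -17 -17 -17
dup    -> -17 -17 -17 -17
*      -> -17 -17 289
rot    -> -17 289 -17
*      -> -17 -4913
+      -> -4930
dup    -> -4930 -4930
-1     -> -4930 -4930 -1
over   -> -4930 -4930 -1 -4930
drop   -> -4930 -4930 -1
drop   -> -4930 -4930
drop   -> -4930

-4930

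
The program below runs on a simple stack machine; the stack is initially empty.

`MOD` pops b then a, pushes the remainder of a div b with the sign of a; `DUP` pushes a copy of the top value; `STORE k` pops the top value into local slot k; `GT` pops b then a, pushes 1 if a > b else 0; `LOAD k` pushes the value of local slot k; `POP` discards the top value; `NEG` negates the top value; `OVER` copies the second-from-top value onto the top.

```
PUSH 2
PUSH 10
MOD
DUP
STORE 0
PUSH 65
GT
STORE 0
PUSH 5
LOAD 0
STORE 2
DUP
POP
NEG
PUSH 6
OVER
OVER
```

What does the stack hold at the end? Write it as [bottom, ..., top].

PUSH 2  → 2
PUSH 10 → 2 10
MOD     → 2
DUP     → 2 2
STORE 0 → 2
PUSH 65 → 2 65
GT      → 0
STORE 0 → (empty)
PUSH 5  → 5
LOAD 0  → 5 0
STORE 2 → 5
DUP     → 5 5
POP     → 5
NEG     → -5
PUSH 6  → -5 6
OVER    → -5 6 -5
OVER    → -5 6 -5 6

[-5, 6, -5, 6]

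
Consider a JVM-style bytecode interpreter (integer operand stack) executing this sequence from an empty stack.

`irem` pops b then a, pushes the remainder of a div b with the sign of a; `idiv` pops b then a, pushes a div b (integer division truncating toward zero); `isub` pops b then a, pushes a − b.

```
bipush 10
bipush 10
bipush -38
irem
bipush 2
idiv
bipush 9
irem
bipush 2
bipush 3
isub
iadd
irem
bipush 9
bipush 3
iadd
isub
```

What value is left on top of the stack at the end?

-10

bipush 10  → 10
bipush 10  → 10 10
bipush -38 → 10 10 -38
irem       → 10 10
bipush 2   → 10 10 2
idiv       → 10 5
bipush 9   → 10 5 9
irem       → 10 5
bipush 2   → 10 5 2
bipush 3   → 10 5 2 3
isub       → 10 5 -1
iadd       → 10 4
irem       → 2
bipush 9   → 2 9
bipush 3   → 2 9 3
iadd       → 2 12
isub       → -10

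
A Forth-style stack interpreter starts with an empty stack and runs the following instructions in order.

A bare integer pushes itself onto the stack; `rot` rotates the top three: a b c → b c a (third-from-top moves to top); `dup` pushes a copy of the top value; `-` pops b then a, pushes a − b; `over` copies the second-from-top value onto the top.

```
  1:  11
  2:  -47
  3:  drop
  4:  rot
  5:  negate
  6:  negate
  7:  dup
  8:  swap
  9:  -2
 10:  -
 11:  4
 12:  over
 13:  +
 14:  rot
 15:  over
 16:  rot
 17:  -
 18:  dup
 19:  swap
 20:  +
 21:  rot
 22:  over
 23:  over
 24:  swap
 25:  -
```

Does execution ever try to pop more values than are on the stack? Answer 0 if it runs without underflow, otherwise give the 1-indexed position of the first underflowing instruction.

11   → 11
-47  → 11 -47
drop → 11
rot  — needs 3 operands, stack has 1 → underflow

4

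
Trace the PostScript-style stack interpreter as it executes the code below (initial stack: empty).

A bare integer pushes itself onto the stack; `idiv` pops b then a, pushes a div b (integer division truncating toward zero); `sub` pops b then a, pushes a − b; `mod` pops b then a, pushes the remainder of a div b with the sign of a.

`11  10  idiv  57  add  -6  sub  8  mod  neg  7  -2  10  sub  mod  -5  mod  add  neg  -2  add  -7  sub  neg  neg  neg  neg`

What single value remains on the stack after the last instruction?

3

11   : 11
10   : 11 10
idiv : 1
57   : 1 57
add  : 58
-6   : 58 -6
sub  : 64
8    : 64 8
mod  : 0
neg  : 0
7    : 0 7
-2   : 0 7 -2
10   : 0 7 -2 10
sub  : 0 7 -12
mod  : 0 7
-5   : 0 7 -5
mod  : 0 2
add  : 2
neg  : -2
-2   : -2 -2
add  : -4
-7   : -4 -7
sub  : 3
neg  : -3
neg  : 3
neg  : -3
neg  : 3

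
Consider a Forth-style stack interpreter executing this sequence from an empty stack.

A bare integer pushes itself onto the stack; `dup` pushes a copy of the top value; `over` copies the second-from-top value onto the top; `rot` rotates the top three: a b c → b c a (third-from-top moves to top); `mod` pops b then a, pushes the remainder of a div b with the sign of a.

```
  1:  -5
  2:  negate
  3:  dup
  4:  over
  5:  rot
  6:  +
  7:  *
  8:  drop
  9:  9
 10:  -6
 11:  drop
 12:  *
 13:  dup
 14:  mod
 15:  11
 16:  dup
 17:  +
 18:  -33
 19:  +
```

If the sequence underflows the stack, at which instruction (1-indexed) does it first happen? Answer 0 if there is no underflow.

-5      [-5]
negate  [5]
dup     [5, 5]
over    [5, 5, 5]
rot     [5, 5, 5]
+       [5, 10]
*       [50]
drop    []
9       [9]
-6      [9, -6]
drop    [9]
*  — needs 2 operands, stack has 1 → underflow

12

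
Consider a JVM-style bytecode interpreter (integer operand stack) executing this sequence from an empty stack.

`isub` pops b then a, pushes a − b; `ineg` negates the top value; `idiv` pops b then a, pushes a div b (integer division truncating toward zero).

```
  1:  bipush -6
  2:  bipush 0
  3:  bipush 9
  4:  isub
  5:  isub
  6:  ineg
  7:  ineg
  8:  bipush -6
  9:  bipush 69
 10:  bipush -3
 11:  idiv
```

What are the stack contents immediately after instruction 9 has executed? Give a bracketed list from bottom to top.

bipush -6 → [-6]
bipush 0  → [-6, 0]
bipush 9  → [-6, 0, 9]
isub      → [-6, -9]
isub      → [3]
ineg      → [-3]
ineg      → [3]
bipush -6 → [3, -6]
bipush 69 → [3, -6, 69]

[3, -6, 69]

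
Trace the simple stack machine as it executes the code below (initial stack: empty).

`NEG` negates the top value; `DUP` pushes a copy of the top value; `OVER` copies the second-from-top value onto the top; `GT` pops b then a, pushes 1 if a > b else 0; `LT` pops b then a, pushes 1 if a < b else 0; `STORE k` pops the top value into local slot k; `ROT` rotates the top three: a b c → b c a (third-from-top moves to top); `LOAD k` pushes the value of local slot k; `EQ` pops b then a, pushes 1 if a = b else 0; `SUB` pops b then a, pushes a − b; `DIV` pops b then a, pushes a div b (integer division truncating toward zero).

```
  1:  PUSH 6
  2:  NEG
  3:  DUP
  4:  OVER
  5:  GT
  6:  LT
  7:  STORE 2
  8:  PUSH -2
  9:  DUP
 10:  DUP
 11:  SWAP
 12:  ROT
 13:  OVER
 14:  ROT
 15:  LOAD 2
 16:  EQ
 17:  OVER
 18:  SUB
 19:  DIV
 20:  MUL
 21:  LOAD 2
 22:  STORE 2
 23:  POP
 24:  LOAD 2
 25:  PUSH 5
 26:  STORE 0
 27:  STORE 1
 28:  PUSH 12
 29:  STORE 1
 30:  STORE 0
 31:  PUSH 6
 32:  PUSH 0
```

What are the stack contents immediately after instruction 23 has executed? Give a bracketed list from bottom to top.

PUSH 6  : 6
NEG     : -6
DUP     : -6 -6
OVER    : -6 -6 -6
GT      : -6 0
LT      : 1
STORE 2 : (empty)
PUSH -2 : -2
DUP     : -2 -2
DUP     : -2 -2 -2
SWAP    : -2 -2 -2
ROT     : -2 -2 -2
OVER    : -2 -2 -2 -2
ROT     : -2 -2 -2 -2
LOAD 2  : -2 -2 -2 -2 1
EQ      : -2 -2 -2 0
OVER    : -2 -2 -2 0 -2
SUB     : -2 -2 -2 2
DIV     : -2 -2 -1
MUL     : -2 2
LOAD 2  : -2 2 1
STORE 2 : -2 2
POP     : -2

[-2]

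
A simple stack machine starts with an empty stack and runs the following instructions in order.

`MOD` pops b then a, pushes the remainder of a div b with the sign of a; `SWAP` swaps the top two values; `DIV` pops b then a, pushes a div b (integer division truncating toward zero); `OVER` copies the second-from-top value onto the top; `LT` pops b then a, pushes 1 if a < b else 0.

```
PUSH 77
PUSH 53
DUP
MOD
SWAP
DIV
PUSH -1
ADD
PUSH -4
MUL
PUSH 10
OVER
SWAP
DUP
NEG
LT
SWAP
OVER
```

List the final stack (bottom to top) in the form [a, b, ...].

[4, 0, 4, 0]

PUSH 77 -> [77]
PUSH 53 -> [77, 53]
DUP     -> [77, 53, 53]
MOD     -> [77, 0]
SWAP    -> [0, 77]
DIV     -> [0]
PUSH -1 -> [0, -1]
ADD     -> [-1]
PUSH -4 -> [-1, -4]
MUL     -> [4]
PUSH 10 -> [4, 10]
OVER    -> [4, 10, 4]
SWAP    -> [4, 4, 10]
DUP     -> [4, 4, 10, 10]
NEG     -> [4, 4, 10, -10]
LT      -> [4, 4, 0]
SWAP    -> [4, 0, 4]
OVER    -> [4, 0, 4, 0]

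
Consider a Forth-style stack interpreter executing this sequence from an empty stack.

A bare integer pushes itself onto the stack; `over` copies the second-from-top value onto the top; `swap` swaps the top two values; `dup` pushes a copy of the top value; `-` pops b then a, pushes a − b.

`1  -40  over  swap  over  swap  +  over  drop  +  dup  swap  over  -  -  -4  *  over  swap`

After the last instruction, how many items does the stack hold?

3

1     [1]
-40   [1, -40]
over  [1, -40, 1]
swap  [1, 1, -40]
over  [1, 1, -40, 1]
swap  [1, 1, 1, -40]
+     [1, 1, -39]
over  [1, 1, -39, 1]
drop  [1, 1, -39]
+     [1, -38]
dup   [1, -38, -38]
swap  [1, -38, -38]
over  [1, -38, -38, -38]
-     [1, -38, 0]
-     [1, -38]
-4    [1, -38, -4]
*     [1, 152]
over  [1, 152, 1]
swap  [1, 1, 152]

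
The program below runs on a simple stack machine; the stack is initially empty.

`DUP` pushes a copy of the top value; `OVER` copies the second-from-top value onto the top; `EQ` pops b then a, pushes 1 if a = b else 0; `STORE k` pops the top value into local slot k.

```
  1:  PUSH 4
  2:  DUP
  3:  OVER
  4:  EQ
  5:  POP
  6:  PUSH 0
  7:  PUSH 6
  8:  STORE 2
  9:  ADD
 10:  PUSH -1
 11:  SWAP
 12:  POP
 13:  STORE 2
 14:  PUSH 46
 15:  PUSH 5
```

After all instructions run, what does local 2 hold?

-1

PUSH 4  → [4]
DUP     → [4, 4]
OVER    → [4, 4, 4]
EQ      → [4, 1]
POP     → [4]
PUSH 0  → [4, 0]
PUSH 6  → [4, 0, 6]
STORE 2 → [4, 0]
ADD     → [4]
PUSH -1 → [4, -1]
SWAP    → [-1, 4]
POP     → [-1]
STORE 2 → []
PUSH 46 → [46]
PUSH 5  → [46, 5]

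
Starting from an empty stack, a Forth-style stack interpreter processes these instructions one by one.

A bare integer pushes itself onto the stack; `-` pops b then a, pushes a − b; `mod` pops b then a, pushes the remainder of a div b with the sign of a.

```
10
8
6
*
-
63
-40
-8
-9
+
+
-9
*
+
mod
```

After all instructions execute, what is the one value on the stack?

10  : [10]
8   : [10, 8]
6   : [10, 8, 6]
*   : [10, 48]
-   : [-38]
63  : [-38, 63]
-40 : [-38, 63, -40]
-8  : [-38, 63, -40, -8]
-9  : [-38, 63, -40, -8, -9]
+   : [-38, 63, -40, -17]
+   : [-38, 63, -57]
-9  : [-38, 63, -57, -9]
*   : [-38, 63, 513]
+   : [-38, 576]
mod : [-38]

-38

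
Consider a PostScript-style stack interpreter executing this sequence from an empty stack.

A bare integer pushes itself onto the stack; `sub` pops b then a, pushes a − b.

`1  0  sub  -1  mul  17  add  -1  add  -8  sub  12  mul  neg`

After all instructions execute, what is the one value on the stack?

1    1
0    1 0
sub  1
-1   1 -1
mul  -1
17   -1 17
add  16
-1   16 -1
add  15
-8   15 -8
sub  23
12   23 12
mul  276
neg  -276

-276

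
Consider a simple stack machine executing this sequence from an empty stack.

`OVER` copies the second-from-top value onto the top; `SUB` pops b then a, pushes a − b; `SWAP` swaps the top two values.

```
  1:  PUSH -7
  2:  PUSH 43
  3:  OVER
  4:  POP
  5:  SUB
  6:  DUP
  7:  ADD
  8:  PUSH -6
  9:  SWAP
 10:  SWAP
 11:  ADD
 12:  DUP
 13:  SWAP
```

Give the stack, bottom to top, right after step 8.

[-100, -6]

PUSH -7 -> [-7]
PUSH 43 -> [-7, 43]
OVER    -> [-7, 43, -7]
POP     -> [-7, 43]
SUB     -> [-50]
DUP     -> [-50, -50]
ADD     -> [-100]
PUSH -6 -> [-100, -6]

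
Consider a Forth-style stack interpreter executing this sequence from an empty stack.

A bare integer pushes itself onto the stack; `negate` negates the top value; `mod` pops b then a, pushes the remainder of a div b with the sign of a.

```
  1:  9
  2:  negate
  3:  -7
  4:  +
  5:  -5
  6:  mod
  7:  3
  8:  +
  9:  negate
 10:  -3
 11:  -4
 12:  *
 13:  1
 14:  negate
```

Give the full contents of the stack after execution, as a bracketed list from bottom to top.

[-2, 12, -1]

9      : [9]
negate : [-9]
-7     : [-9, -7]
+      : [-16]
-5     : [-16, -5]
mod    : [-1]
3      : [-1, 3]
+      : [2]
negate : [-2]
-3     : [-2, -3]
-4     : [-2, -3, -4]
*      : [-2, 12]
1      : [-2, 12, 1]
negate : [-2, 12, -1]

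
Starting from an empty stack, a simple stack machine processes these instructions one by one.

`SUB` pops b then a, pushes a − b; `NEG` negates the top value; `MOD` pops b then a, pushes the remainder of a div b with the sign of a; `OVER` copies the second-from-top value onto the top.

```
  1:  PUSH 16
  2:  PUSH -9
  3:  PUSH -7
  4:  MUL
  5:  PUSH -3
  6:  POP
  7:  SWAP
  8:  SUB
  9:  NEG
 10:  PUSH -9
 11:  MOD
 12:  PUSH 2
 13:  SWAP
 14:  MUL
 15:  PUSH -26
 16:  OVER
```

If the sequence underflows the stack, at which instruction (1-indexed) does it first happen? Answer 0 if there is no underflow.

0

PUSH 16  → [16]
PUSH -9  → [16, -9]
PUSH -7  → [16, -9, -7]
MUL      → [16, 63]
PUSH -3  → [16, 63, -3]
POP      → [16, 63]
SWAP     → [63, 16]
SUB      → [47]
NEG      → [-47]
PUSH -9  → [-47, -9]
MOD      → [-2]
PUSH 2   → [-2, 2]
SWAP     → [2, -2]
MUL      → [-4]
PUSH -26 → [-4, -26]
OVER     → [-4, -26, -4]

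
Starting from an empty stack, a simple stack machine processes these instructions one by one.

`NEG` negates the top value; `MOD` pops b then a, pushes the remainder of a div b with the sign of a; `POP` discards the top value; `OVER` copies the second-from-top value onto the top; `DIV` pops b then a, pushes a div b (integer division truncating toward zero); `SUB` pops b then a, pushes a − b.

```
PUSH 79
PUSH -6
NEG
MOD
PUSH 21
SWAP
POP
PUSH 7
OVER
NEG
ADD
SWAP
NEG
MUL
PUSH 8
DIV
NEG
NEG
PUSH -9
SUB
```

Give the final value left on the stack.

45

PUSH 79 : 79
PUSH -6 : 79 -6
NEG     : 79 6
MOD     : 1
PUSH 21 : 1 21
SWAP    : 21 1
POP     : 21
PUSH 7  : 21 7
OVER    : 21 7 21
NEG     : 21 7 -21
ADD     : 21 -14
SWAP    : -14 21
NEG     : -14 -21
MUL     : 294
PUSH 8  : 294 8
DIV     : 36
NEG     : -36
NEG     : 36
PUSH -9 : 36 -9
SUB     : 45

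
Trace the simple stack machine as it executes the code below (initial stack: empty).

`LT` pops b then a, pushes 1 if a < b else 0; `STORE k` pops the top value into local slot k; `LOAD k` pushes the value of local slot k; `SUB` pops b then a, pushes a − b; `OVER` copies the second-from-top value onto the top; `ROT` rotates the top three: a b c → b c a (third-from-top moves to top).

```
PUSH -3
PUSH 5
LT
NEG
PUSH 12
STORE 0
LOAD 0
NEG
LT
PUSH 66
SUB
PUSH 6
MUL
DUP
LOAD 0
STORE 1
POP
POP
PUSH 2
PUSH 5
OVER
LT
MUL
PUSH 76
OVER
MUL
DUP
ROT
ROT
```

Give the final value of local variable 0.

12

PUSH -3 → [-3]
PUSH 5  → [-3, 5]
LT      → [1]
NEG     → [-1]
PUSH 12 → [-1, 12]
STORE 0 → [-1]
LOAD 0  → [-1, 12]
NEG     → [-1, -12]
LT      → [0]
PUSH 66 → [0, 66]
SUB     → [-66]
PUSH 6  → [-66, 6]
MUL     → [-396]
DUP     → [-396, -396]
LOAD 0  → [-396, -396, 12]
STORE 1 → [-396, -396]
POP     → [-396]
POP     → []
PUSH 2  → [2]
PUSH 5  → [2, 5]
OVER    → [2, 5, 2]
LT      → [2, 0]
MUL     → [0]
PUSH 76 → [0, 76]
OVER    → [0, 76, 0]
MUL     → [0, 0]
DUP     → [0, 0, 0]
ROT     → [0, 0, 0]
ROT     → [0, 0, 0]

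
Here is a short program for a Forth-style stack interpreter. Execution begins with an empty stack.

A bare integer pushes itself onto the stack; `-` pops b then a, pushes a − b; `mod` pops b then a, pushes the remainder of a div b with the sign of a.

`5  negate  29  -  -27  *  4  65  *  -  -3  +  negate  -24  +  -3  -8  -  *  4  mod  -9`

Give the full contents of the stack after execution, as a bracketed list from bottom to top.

5       5
negate  -5
29      -5 29
-       -34
-27     -34 -27
*       918
4       918 4
65      918 4 65
*       918 260
-       658
-3      658 -3
+       655
negate  -655
-24     -655 -24
+       -679
-3      -679 -3
-8      -679 -3 -8
-       -679 5
*       -3395
4       -3395 4
mod     -3
-9      -3 -9

[-3, -9]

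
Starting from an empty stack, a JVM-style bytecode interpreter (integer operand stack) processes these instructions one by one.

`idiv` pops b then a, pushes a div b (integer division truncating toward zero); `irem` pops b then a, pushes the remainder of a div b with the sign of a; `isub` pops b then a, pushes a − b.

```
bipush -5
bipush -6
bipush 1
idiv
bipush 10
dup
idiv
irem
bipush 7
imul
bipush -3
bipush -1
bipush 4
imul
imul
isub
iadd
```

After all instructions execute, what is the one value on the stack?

bipush -5 → [-5]
bipush -6 → [-5, -6]
bipush 1  → [-5, -6, 1]
idiv      → [-5, -6]
bipush 10 → [-5, -6, 10]
dup       → [-5, -6, 10, 10]
idiv      → [-5, -6, 1]
irem      → [-5, 0]
bipush 7  → [-5, 0, 7]
imul      → [-5, 0]
bipush -3 → [-5, 0, -3]
bipush -1 → [-5, 0, -3, -1]
bipush 4  → [-5, 0, -3, -1, 4]
imul      → [-5, 0, -3, -4]
imul      → [-5, 0, 12]
isub      → [-5, -12]
iadd      → [-17]

-17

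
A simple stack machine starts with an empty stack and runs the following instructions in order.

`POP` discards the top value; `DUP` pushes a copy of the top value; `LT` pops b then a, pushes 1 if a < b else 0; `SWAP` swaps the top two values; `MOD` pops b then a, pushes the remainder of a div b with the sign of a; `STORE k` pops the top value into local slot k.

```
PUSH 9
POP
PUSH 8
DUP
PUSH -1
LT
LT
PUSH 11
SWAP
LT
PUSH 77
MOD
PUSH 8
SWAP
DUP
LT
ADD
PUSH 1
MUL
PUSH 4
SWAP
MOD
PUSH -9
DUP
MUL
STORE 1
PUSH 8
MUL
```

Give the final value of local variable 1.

81

PUSH 9   9
POP      (empty)
PUSH 8   8
DUP      8 8
PUSH -1  8 8 -1
LT       8 0
LT       0
PUSH 11  0 11
SWAP     11 0
LT       0
PUSH 77  0 77
MOD      0
PUSH 8   0 8
SWAP     8 0
DUP      8 0 0
LT       8 0
ADD      8
PUSH 1   8 1
MUL      8
PUSH 4   8 4
SWAP     4 8
MOD      4
PUSH -9  4 -9
DUP      4 -9 -9
MUL      4 81
STORE 1  4
PUSH 8   4 8
MUL      32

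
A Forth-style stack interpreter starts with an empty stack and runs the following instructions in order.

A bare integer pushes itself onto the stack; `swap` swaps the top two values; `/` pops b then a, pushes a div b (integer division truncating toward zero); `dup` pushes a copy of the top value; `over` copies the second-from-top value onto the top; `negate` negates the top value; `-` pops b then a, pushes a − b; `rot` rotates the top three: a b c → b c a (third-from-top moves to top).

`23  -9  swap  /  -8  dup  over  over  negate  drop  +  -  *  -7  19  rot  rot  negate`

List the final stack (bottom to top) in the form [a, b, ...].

[19, 0, 7]

23      [23]
-9      [23, -9]
swap    [-9, 23]
/       [0]
-8      [0, -8]
dup     [0, -8, -8]
over    [0, -8, -8, -8]
over    [0, -8, -8, -8, -8]
negate  [0, -8, -8, -8, 8]
drop    [0, -8, -8, -8]
+       [0, -8, -16]
-       [0, 8]
*       [0]
-7      [0, -7]
19      [0, -7, 19]
rot     [-7, 19, 0]
rot     [19, 0, -7]
negate  [19, 0, 7]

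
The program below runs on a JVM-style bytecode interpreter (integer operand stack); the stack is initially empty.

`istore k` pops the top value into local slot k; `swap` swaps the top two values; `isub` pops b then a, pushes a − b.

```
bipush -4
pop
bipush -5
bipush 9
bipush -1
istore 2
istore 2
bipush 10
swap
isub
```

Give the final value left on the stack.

bipush -4 : -4
pop       : (empty)
bipush -5 : -5
bipush 9  : -5 9
bipush -1 : -5 9 -1
istore 2  : -5 9
istore 2  : -5
bipush 10 : -5 10
swap      : 10 -5
isub      : 15

15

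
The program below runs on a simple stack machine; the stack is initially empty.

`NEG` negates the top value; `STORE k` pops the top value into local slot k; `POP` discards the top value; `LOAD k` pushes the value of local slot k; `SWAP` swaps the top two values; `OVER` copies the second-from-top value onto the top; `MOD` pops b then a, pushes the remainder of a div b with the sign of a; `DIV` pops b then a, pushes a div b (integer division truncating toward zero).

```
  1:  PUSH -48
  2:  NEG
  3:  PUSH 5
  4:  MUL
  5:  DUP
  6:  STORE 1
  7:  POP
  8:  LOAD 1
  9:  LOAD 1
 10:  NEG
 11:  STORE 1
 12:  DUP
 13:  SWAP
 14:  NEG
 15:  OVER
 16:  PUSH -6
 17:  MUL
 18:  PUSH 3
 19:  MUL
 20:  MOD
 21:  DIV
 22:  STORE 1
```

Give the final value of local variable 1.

-1

PUSH -48  -48
NEG       48
PUSH 5    48 5
MUL       240
DUP       240 240
STORE 1   240
POP       (empty)
LOAD 1    240
LOAD 1    240 240
NEG       240 -240
STORE 1   240
DUP       240 240
SWAP      240 240
NEG       240 -240
OVER      240 -240 240
PUSH -6   240 -240 240 -6
MUL       240 -240 -1440
PUSH 3    240 -240 -1440 3
MUL       240 -240 -4320
MOD       240 -240
DIV       -1
STORE 1   (empty)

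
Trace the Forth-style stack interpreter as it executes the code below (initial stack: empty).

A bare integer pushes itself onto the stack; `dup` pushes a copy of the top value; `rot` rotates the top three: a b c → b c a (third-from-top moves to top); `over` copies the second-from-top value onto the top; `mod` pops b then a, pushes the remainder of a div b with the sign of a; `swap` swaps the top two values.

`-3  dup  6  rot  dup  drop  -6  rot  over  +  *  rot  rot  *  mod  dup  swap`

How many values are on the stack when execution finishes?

2

-3   : [-3]
dup  : [-3, -3]
6    : [-3, -3, 6]
rot  : [-3, 6, -3]
dup  : [-3, 6, -3, -3]
drop : [-3, 6, -3]
-6   : [-3, 6, -3, -6]
rot  : [-3, -3, -6, 6]
over : [-3, -3, -6, 6, -6]
+    : [-3, -3, -6, 0]
*    : [-3, -3, 0]
rot  : [-3, 0, -3]
rot  : [0, -3, -3]
*    : [0, 9]
mod  : [0]
dup  : [0, 0]
swap : [0, 0]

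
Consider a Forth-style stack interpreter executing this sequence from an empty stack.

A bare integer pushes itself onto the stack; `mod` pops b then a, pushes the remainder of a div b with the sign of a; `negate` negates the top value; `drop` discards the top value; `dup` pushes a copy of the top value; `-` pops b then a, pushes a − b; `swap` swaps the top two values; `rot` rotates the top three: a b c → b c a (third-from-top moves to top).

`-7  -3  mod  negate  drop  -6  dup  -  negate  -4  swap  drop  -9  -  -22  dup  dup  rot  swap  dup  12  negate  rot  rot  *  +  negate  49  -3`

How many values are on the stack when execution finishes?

-7      -7
-3      -7 -3
mod     -1
negate  1
drop    (empty)
-6      -6
dup     -6 -6
-       0
negate  0
-4      0 -4
swap    -4 0
drop    -4
-9      -4 -9
-       5
-22     5 -22
dup     5 -22 -22
dup     5 -22 -22 -22
rot     5 -22 -22 -22
swap    5 -22 -22 -22
dup     5 -22 -22 -22 -22
12      5 -22 -22 -22 -22 12
negate  5 -22 -22 -22 -22 -12
rot     5 -22 -22 -22 -12 -22
rot     5 -22 -22 -12 -22 -22
*       5 -22 -22 -12 484
+       5 -22 -22 472
negate  5 -22 -22 -472
49      5 -22 -22 -472 49
-3      5 -22 -22 -472 49 -3

6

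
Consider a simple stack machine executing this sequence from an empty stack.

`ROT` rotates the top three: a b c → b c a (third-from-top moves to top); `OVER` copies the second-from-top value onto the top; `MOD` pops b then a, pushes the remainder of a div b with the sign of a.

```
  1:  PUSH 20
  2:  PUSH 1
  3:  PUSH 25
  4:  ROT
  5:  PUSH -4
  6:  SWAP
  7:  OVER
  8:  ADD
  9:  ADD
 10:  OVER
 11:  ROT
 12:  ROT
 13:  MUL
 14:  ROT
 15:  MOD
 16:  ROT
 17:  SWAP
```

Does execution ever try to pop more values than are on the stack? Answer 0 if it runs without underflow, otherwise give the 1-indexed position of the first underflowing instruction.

16

PUSH 20 → 20
PUSH 1  → 20 1
PUSH 25 → 20 1 25
ROT     → 1 25 20
PUSH -4 → 1 25 20 -4
SWAP    → 1 25 -4 20
OVER    → 1 25 -4 20 -4
ADD     → 1 25 -4 16
ADD     → 1 25 12
OVER    → 1 25 12 25
ROT     → 1 12 25 25
ROT     → 1 25 25 12
MUL     → 1 25 300
ROT     → 25 300 1
MOD     → 25 0
ROT  — needs 3 operands, stack has 2 → underflow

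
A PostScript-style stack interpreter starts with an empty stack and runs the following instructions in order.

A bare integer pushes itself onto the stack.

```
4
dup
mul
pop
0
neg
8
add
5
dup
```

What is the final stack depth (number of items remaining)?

4    4
dup  4 4
mul  16
pop  (empty)
0    0
neg  0
8    0 8
add  8
5    8 5
dup  8 5 5

3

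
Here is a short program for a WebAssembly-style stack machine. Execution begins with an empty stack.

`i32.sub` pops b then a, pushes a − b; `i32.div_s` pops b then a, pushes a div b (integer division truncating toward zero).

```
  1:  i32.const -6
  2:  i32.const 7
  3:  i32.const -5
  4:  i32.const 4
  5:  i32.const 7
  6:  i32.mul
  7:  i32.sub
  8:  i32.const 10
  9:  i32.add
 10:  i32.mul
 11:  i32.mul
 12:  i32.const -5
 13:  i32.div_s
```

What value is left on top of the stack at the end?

-193

i32.const -6 → -6
i32.const 7  → -6 7
i32.const -5 → -6 7 -5
i32.const 4  → -6 7 -5 4
i32.const 7  → -6 7 -5 4 7
i32.mul      → -6 7 -5 28
i32.sub      → -6 7 -33
i32.const 10 → -6 7 -33 10
i32.add      → -6 7 -23
i32.mul      → -6 -161
i32.mul      → 966
i32.const -5 → 966 -5
i32.div_s    → -193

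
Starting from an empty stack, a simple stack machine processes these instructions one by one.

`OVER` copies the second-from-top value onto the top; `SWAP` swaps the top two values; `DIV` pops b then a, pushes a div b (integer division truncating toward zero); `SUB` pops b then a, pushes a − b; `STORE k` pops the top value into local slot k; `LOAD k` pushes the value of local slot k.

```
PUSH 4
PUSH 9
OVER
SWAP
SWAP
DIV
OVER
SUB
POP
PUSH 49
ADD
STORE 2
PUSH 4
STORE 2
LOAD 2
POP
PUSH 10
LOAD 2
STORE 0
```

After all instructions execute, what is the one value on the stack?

PUSH 4  → [4]
PUSH 9  → [4, 9]
OVER    → [4, 9, 4]
SWAP    → [4, 4, 9]
SWAP    → [4, 9, 4]
DIV     → [4, 2]
OVER    → [4, 2, 4]
SUB     → [4, -2]
POP     → [4]
PUSH 49 → [4, 49]
ADD     → [53]
STORE 2 → []
PUSH 4  → [4]
STORE 2 → []
LOAD 2  → [4]
POP     → []
PUSH 10 → [10]
LOAD 2  → [10, 4]
STORE 0 → [10]

10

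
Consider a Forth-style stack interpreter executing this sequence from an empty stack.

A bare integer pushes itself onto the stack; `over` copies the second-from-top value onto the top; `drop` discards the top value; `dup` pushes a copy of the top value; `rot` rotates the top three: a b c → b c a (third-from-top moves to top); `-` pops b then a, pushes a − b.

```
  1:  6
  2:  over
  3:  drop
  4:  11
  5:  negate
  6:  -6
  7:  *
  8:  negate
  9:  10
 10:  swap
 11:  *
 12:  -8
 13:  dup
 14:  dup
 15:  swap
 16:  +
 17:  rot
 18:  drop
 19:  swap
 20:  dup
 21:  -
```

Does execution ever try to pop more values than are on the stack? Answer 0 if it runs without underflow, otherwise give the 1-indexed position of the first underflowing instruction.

6 : 6
over  — needs 2 operands, stack has 1 → underflow

2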